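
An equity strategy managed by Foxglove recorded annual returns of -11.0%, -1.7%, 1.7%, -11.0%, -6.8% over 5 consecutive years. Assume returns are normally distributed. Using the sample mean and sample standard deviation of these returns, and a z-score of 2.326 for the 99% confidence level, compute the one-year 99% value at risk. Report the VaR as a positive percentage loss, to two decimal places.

Mean return r̄ = -28.80 / 5 = -5.7600%
Sample std dev = √[128.1320 / 4] = 5.6598%
VaR = −(r̄ − z·σ) = −(-5.7600 − 2.326 × 5.6598) = −(-18.9247) = 18.9247%

18.92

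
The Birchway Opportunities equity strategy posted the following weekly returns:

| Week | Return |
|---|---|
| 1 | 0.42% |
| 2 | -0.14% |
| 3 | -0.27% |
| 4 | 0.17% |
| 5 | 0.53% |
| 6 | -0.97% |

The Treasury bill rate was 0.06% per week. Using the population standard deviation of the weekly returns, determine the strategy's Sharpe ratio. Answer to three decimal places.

-0.206

r̄ = (0.42 − 0.14 − 0.27 + 0.17 + 0.53 − 0.97) / 6 = -0.260 / 6 = -0.0433%
Σ(r − r̄)² = (0.42 − (-0.0433))² + (-0.14 − (-0.0433))² + … = 1.5083
population σ = √(1.5083 / 6) = √0.2514 = 0.5014%
Sharpe = (r̄ − rf) / σ = (-0.0433 − 0.06) / 0.5014 = -0.1033 / 0.5014 = -0.2060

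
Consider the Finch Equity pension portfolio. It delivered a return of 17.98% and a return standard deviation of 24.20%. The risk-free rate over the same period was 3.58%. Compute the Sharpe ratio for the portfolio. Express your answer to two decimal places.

Sharpe = (Rp − Rf) / σp = (17.98% − 3.58%) / 24.20% = 14.40% / 24.20% = 0.5950

0.60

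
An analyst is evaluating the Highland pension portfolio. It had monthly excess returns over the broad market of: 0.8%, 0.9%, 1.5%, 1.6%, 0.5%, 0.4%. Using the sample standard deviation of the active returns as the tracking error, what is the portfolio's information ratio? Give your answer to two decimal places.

r̄ = (0.8 + 0.9 + 1.5 + 1.6 + 0.5 + 0.4) / 6 = 5.70 / 6 = 0.9500%
Sample σ = √[Σ(r − r̄)² / 5] = √[1.2550 / 5] = √0.2510 = 0.5010%
IR = r̄ / tracking error = 0.9500 / 0.5010 = 1.8962

1.90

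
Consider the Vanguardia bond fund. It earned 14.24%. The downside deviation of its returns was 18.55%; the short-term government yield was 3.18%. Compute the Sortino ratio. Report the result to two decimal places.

Sortino = (Rp − Rf) / σd = (14.24% − 3.18%) / 18.55% = 11.06% / 18.55% = 0.5962

0.60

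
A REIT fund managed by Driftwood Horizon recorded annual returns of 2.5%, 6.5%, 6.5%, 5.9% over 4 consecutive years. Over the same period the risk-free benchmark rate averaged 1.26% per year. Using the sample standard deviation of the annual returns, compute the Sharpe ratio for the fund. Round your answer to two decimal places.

2.13

r̄ = (2.5 + 6.5 + 6.5 + 5.9) / 4 = 21.40 / 4 = 5.3500%
Σ(r − r̄)² = 11.0700; sample σ = √(11.0700/3) = 1.9209%
Sharpe = (r̄ − rf) / σ = (5.3500 − 1.26) / 1.9209 = 4.0900 / 1.9209 = 2.1292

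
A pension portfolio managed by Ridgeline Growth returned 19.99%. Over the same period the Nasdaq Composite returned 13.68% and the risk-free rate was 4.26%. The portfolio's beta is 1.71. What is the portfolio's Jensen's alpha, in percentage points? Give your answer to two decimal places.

CAPM expected return = Rf + β(Rm − Rf) = 4.26% + 1.71 × (13.68% − 4.26%) = 4.26 + 1.71 × 9.42 = 20.3682%
Jensen's α = Rp − E[R] = 19.99% − 20.3682% = -0.3782

-0.38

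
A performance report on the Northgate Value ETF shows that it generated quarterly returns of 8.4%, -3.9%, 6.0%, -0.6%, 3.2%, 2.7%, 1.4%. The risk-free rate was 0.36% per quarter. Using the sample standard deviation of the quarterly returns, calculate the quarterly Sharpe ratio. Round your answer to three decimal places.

Mean return μ = 17.20 / 7 = 2.4571%
Σ(r − μ)² = 99.3571; sample σ = √(99.3571/6) = 4.0693%
Sharpe = (μ − rf) / σ = (2.4571 − 0.36) / 4.0693 = 2.0971 / 4.0693 = 0.5153

0.515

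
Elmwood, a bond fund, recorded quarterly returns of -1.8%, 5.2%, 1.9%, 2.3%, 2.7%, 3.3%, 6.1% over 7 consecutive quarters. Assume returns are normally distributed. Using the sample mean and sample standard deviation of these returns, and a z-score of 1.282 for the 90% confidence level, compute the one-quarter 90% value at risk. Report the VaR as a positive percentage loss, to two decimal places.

Mean return μ = 19.70 / 7 = 2.8143%
Σ(r − μ)² = 39.1286; sample σ = √(39.1286/6) = 2.5537%
VaR = −(μ − z·σ) = −(2.8143 − 1.282 × 2.5537) = −(-0.4595) = 0.4595%

0.46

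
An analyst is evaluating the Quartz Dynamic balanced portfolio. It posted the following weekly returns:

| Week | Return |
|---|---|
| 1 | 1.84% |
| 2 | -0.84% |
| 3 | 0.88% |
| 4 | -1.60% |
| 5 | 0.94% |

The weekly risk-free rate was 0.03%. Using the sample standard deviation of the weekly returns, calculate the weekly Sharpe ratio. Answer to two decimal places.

μ = (1.84 − 0.84 + 0.88 − 1.6 + 0.94) / 5 = 0.2440%
Sample σ = √[Σ(r − μ)² / 4] = √[8.0115 / 4] = √2.0029 = 1.4152%
Sharpe = (μ − rf) / σ = (0.2440 − 0.03) / 1.4152 = 0.2140 / 1.4152 = 0.1512

0.15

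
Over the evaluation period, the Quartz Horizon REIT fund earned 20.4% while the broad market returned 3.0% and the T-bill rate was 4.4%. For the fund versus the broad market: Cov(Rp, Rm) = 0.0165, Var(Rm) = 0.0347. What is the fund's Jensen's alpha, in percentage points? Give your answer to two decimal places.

16.67

β = Cov / Var = 0.0165 / 0.0347 = 0.4755
E[R] = Rf + β(Rm − Rf) = 4.4% + 0.4755 × (3.0% − 4.4%) = 3.7343%
α = Rp − E[R] = 20.4% − 3.7343% = 16.6657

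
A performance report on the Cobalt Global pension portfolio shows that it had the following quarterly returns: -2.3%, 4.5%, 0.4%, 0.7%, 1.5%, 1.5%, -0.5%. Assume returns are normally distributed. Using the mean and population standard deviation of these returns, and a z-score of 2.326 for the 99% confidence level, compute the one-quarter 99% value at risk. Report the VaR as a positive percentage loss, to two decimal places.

3.67

Mean return r̄ = 5.80 / 7 = 0.8286%
Population σ = √[Σ(r − r̄)² / 7] = √[26.1343 / 7] = √3.7335 = 1.9322%
VaR = −(r̄ − z·σ) = −(0.8286 − 2.326 × 1.9322) = −(-3.6657) = 3.6657%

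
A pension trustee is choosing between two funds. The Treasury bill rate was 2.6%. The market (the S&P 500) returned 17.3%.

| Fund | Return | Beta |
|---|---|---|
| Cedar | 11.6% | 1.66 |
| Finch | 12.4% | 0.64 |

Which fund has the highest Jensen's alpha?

Finch

Cedar: α = 11.6% − [2.6% + 1.66 × (17.3% − 2.6%)] = -15.402
Finch: α = 12.4% − [2.6% + 0.64 × (17.3% − 2.6%)] = 0.392
Highest: Finch (0.392).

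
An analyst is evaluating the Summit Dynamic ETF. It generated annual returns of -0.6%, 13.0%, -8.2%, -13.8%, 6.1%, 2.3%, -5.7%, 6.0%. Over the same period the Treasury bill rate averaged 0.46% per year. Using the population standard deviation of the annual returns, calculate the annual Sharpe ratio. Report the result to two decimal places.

-0.07

μ = (-0.6 + 13 − 8.2 − 13.8 + 6.1 + 2.3 − 5.7 + 6) / 8 = -0.1125%
Σ(r − μ)² = (-0.6 − (-0.1125))² + (13 − (-0.1125))² + … = 537.9288
population σ = √(537.9288 / 8) = √67.2411 = 8.2001%
Sharpe = (μ − rf) / σ = (-0.1125 − 0.46) / 8.2001 = -0.5725 / 8.2001 = -0.0698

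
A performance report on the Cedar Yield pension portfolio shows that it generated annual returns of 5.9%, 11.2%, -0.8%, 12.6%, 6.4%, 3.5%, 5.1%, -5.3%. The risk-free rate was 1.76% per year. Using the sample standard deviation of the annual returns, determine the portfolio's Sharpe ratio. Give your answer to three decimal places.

0.523

Mean return μ = 38.60 / 8 = 4.8250%
Sample std dev = √[240.7150 / 7] = 5.8641%
Sharpe = (μ − rf) / σ = (4.8250 − 1.76) / 5.8641 = 3.0650 / 5.8641 = 0.5227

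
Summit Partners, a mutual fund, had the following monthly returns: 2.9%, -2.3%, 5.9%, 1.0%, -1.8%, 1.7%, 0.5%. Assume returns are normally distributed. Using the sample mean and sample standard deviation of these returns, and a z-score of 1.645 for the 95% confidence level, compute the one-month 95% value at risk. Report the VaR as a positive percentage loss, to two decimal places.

3.47

μ = (2.9 − 2.3 + 5.9 + 1 − 1.8 + 1.7 + 0.5) / 7 = 1.1286%
Sample σ = √[Σ(r − μ)² / 6] = √[46.9743 / 6] = √7.8291 = 2.7981%
VaR = −(μ − z·σ) = −(1.1286 − 1.645 × 2.7981) = −(-3.4743) = 3.4743%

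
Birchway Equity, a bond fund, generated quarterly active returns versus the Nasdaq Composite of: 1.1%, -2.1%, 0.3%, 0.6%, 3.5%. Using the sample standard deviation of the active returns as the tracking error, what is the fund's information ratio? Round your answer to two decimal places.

0.34

r̄ = (1.1 − 2.1 + 0.3 + 0.6 + 3.5) / 5 = 3.40 / 5 = 0.6800%
Σ(r − r̄)² = (1.1 − 0.6800)² + (-2.1 − 0.6800)² + … = 16.0080
sample σ = √(16.0080 / 4) = √4.0020 = 2.0005%
IR = r̄ / tracking error = 0.6800 / 2.0005 = 0.3399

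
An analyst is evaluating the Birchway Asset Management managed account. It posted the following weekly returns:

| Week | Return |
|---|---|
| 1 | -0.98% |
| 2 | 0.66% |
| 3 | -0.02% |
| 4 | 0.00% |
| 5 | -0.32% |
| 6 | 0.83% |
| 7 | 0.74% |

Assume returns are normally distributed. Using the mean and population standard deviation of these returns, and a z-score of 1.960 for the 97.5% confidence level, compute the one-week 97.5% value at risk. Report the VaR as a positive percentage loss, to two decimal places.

1.07

r̄ = (-0.98 + 0.66 − 0.02 + 0 − 0.32 + 0.83 + 0.74) / 7 = 0.910 / 7 = 0.1300%
Σ(r − r̄)² = 2.6170; population σ = √(2.6170/7) = 0.6114%
VaR = −(r̄ − z·σ) = −(0.1300 − 1.960 × 0.6114) = −(-1.0683) = 1.0683%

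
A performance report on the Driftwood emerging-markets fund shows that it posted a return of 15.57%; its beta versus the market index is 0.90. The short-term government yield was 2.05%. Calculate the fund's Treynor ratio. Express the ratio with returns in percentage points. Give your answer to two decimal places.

15.02

Treynor = (Rp − Rf) / β = (15.57% − 2.05%) / 0.90 = 13.52 / 0.90 = 15.0222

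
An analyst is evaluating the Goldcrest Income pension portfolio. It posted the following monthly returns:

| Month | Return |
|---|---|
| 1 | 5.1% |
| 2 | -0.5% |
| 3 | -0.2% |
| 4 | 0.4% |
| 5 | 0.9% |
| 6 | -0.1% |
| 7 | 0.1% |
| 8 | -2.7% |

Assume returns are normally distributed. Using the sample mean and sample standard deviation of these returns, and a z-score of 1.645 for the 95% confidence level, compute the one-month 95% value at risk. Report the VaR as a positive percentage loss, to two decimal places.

3.22

r̄ = (5.1 − 0.5 − 0.2 + 0.4 + 0.9 − 0.1 + 0.1 − 2.7) / 8 = 0.3750%
Sample std dev = √[33.4550 / 7] = 2.1862%
VaR = −(r̄ − z·σ) = −(0.3750 − 1.645 × 2.1862) = −(-3.2213) = 3.2213%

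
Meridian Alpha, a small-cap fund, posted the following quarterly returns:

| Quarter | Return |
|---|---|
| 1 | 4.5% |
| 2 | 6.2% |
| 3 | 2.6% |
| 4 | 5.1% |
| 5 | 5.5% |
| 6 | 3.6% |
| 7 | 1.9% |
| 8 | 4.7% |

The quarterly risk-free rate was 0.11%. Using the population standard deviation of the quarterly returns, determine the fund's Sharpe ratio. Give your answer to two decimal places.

r̄ = (4.5 + 6.2 + 2.6 + 5.1 + 5.5 + 3.6 + 1.9 + 4.7) / 8 = 4.2625%
Population std dev = √[15.0188 / 8] = 1.3702%
Sharpe = (r̄ − rf) / σ = (4.2625 − 0.11) / 1.3702 = 4.1525 / 1.3702 = 3.0306

3.03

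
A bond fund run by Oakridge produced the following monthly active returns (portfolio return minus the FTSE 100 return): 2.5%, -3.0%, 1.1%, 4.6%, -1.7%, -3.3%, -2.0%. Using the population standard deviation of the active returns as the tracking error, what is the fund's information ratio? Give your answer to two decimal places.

r̄ = (2.5 − 3 + 1.1 + 4.6 − 1.7 − 3.3 − 2) / 7 = -1.80 / 7 = -0.2571%
Σ(r − r̄)² = 54.9371; population σ = √(54.9371/7) = 2.8015%
IR = r̄ / tracking error = -0.2571 / 2.8015 = -0.0918

-0.09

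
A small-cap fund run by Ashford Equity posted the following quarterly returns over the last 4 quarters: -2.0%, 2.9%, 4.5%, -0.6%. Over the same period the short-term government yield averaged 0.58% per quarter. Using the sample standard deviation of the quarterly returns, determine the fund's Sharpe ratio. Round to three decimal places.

0.206

r̄ = (-2 + 2.9 + 4.5 − 0.6) / 4 = 1.2000%
Sample σ = √[Σ(r − r̄)² / 3] = √[27.2600 / 3] = √9.0867 = 3.0144%
Sharpe = (r̄ − rf) / σ = (1.2000 − 0.58) / 3.0144 = 0.6200 / 3.0144 = 0.2057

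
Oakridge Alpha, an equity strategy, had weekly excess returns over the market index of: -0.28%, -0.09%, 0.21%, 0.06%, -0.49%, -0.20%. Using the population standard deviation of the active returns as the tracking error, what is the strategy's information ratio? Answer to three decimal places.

-0.579

μ = (-0.28 − 0.09 + 0.21 + 0.06 − 0.49 − 0.2) / 6 = -0.1317%
Population σ = √[Σ(r − μ)² / 6] = √[0.3103 / 6] = √0.0517 = 0.2274%
IR = μ / tracking error = -0.1317 / 0.2274 = -0.5792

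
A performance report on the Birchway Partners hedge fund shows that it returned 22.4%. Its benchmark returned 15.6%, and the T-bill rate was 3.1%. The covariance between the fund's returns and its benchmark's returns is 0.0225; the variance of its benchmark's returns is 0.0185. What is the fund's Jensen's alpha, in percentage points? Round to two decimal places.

4.10

β = Cov / Var = 0.0225 / 0.0185 = 1.2162
E[R] = Rf + β(Rm − Rf) = 3.1% + 1.2162 × (15.6% − 3.1%) = 18.3025%
α = Rp − E[R] = 22.4% − 18.3025% = 4.0975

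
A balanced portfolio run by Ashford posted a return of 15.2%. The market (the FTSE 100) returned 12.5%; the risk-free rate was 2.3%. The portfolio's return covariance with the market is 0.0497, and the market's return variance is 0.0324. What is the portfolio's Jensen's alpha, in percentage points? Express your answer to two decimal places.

β = Cov / Var = 0.0497 / 0.0324 = 1.5340
E[R] = Rf + β(Rm − Rf) = 2.3% + 1.5340 × (12.5% − 2.3%) = 17.9468%
α = Rp − E[R] = 15.2% − 17.9468% = -2.7468

-2.75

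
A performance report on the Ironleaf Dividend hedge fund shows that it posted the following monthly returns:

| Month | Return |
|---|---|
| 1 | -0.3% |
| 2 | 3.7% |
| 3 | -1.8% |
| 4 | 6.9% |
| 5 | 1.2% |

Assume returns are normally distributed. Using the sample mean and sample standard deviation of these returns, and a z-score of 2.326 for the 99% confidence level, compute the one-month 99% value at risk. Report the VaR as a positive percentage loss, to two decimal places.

r̄ = (-0.3 + 3.7 − 1.8 + 6.9 + 1.2) / 5 = 1.9400%
Σ(r − r̄)² = (-0.3 − 1.9400)² + (3.7 − 1.9400)² + … = 47.2520
σ = √[47.2520 / 4] = 3.4370%
VaR = −(r̄ − z·σ) = −(1.9400 − 2.326 × 3.4370) = −(-6.0545) = 6.0545%

6.05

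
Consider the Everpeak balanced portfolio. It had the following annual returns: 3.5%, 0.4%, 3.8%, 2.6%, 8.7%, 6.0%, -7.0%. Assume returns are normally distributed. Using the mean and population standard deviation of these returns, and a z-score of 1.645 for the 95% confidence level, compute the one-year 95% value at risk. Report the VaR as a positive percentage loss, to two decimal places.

μ = (3.5 + 0.4 + 3.8 + 2.6 + 8.7 + 6 − 7) / 7 = 2.5714%
Population σ = √[Σ(r − μ)² / 7] = √[148.0143 / 7] = √21.1449 = 4.5984%
VaR = −(μ − z·σ) = −(2.5714 − 1.645 × 4.5984) = −(-4.9930) = 4.9930%

4.99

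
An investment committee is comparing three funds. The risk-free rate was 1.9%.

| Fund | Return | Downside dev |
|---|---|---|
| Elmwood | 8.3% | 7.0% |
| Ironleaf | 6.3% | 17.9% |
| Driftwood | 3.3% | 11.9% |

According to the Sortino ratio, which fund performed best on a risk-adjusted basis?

Elmwood

Elmwood: Sortino ratio = (8.3% − 1.9%) / 7.0% = 0.914
Ironleaf: Sortino ratio = (6.3% − 1.9%) / 17.9% = 0.246
Driftwood: Sortino ratio = (3.3% − 1.9%) / 11.9% = 0.118
Highest: Elmwood (0.914).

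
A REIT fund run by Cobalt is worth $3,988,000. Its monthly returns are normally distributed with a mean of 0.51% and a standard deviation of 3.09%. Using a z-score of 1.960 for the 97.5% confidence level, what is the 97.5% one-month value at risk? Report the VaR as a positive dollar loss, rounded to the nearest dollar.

Return at the 97.5% tail: μ − z·σ = 0.51% − 1.960 × 3.09% = 0.51 − 6.0564 = -5.5464%
VaR = −(-5.5464%) × $3,988,000 = 5.5464% × $3,988,000 = $221,190

$221,190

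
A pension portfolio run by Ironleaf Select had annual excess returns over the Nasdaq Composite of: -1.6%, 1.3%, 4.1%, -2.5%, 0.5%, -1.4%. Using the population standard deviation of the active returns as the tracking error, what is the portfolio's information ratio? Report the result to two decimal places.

r̄ = (-1.6 + 1.3 + 4.1 − 2.5 + 0.5 − 1.4) / 6 = 0.0667%
Population σ = √[Σ(r − r̄)² / 6] = √[29.4933 / 6] = √4.9156 = 2.2171%
IR = r̄ / tracking error = 0.0667 / 2.2171 = 0.0301

0.03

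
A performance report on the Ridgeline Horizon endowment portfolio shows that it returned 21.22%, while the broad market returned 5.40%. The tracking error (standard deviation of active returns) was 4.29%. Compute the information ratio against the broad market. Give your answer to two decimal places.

IR = (Rp − Rb) / TE = (21.22% − 5.40%) / 4.29% = 15.82% / 4.29% = 3.6876

3.69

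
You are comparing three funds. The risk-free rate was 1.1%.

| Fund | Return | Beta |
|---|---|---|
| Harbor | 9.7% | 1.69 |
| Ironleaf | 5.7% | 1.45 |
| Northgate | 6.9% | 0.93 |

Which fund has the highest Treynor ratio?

Harbor: Treynor = (9.7% − 1.1%) / 1.69 = 5.089
Ironleaf: Treynor = (5.7% − 1.1%) / 1.45 = 3.172
Northgate: Treynor = (6.9% − 1.1%) / 0.93 = 6.237
Highest: Northgate (6.237).

Northgate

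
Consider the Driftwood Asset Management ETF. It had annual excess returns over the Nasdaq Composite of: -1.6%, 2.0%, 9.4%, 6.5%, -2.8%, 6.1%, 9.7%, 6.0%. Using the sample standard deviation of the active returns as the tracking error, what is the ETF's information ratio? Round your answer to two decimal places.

r̄ = (-1.6 + 2 + 9.4 + 6.5 − 2.8 + 6.1 + 9.7 + 6) / 8 = 35.30 / 8 = 4.4125%
Σ(r − r̄)² = 156.5488; sample σ = √(156.5488/7) = 4.7291%
IR = r̄ / tracking error = 4.4125 / 4.7291 = 0.9331

0.93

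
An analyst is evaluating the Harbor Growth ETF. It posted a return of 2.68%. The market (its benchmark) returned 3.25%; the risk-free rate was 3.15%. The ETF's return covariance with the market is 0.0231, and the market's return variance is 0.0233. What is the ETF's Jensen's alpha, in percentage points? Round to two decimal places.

β = Cov / Var = 0.0231 / 0.0233 = 0.9914
E[R] = Rf + β(Rm − Rf) = 3.15% + 0.9914 × (3.25% − 3.15%) = 3.2491%
α = Rp − E[R] = 2.68% − 3.2491% = -0.5691

-0.57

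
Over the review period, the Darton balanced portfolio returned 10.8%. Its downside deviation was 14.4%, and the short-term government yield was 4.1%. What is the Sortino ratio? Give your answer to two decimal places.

Sortino = (Rp − Rf) / σd = (10.8% − 4.1%) / 14.4% = 6.70% / 14.4% = 0.4653

0.47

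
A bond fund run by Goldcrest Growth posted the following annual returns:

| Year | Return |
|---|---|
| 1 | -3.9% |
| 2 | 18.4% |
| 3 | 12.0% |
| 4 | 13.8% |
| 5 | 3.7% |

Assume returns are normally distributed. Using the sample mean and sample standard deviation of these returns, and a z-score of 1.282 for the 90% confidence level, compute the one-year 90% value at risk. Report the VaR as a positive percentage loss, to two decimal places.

Mean return r̄ = 44.00 / 5 = 8.8000%
Σ(r − r̄)² = (-3.9 − 8.8000)² + (18.4 − 8.8000)² + (12 − 8.8000)² + … = 314.7000
σ = √[314.7000 / 4] = 8.8699%
VaR = −(r̄ − z·σ) = −(8.8000 − 1.282 × 8.8699) = −(-2.5712) = 2.5712%

2.57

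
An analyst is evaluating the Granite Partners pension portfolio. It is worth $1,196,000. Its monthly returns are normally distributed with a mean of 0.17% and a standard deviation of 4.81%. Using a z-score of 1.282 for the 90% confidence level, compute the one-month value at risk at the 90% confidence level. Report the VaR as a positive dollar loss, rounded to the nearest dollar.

Return at the 90% tail: μ − z·σ = 0.17% − 1.282 × 4.81% = 0.17 − 6.16642 = -5.99642%
VaR = −(-5.99642%) × $1,196,000 = 5.99642% × $1,196,000 = $71,717

$71,717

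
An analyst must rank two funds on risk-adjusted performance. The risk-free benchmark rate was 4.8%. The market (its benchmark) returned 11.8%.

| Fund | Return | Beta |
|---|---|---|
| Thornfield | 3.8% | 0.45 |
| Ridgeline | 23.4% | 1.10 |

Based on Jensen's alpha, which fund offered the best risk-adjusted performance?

Thornfield: α = 3.8% − [4.8% + 0.45 × (11.8% − 4.8%)] = -4.150
Ridgeline: α = 23.4% − [4.8% + 1.10 × (11.8% − 4.8%)] = 10.900
Highest: Ridgeline (10.900).

Ridgeline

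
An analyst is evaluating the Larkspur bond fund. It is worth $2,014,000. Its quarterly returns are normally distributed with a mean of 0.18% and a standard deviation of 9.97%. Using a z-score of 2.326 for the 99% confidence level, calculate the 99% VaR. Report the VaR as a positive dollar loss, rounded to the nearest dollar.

$463,426

Return at the 99% tail: μ − z·σ = 0.18% − 2.326 × 9.97% = 0.18 − 23.19022 = -23.01022%
VaR = −(-23.01022%) × $2,014,000 = 23.01022% × $2,014,000 = $463,426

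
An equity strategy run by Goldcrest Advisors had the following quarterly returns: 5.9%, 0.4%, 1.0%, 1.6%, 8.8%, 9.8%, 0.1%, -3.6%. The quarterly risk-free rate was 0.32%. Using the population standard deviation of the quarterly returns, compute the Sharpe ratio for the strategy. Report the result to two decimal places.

r̄ = (5.9 + 0.4 + 1 + 1.6 + 8.8 + 9.8 + 0.1 − 3.6) / 8 = 3.0000%
Σ(r − r̄)² = (5.9 − 3.0000)² + (0.4 − 3.0000)² + … = 152.9800
population σ = √(152.9800 / 8) = √19.1225 = 4.3729%
Sharpe = (r̄ − rf) / σ = (3.0000 − 0.32) / 4.3729 = 2.6800 / 4.3729 = 0.6129

0.61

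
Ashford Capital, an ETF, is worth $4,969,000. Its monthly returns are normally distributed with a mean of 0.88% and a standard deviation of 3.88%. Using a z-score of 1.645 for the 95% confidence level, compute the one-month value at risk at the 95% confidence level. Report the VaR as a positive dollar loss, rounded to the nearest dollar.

$273,424

Return at the 95% tail: μ − z·σ = 0.88% − 1.645 × 3.88% = 0.88 − 6.3826 = -5.5026%
VaR = −(-5.5026%) × $4,969,000 = 5.5026% × $4,969,000 = $273,424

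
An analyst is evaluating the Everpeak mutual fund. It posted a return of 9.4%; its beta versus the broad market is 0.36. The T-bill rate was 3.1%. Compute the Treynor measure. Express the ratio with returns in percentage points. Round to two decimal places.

Treynor = (Rp − Rf) / β = (9.4% − 3.1%) / 0.36 = 6.30 / 0.36 = 17.5000

17.50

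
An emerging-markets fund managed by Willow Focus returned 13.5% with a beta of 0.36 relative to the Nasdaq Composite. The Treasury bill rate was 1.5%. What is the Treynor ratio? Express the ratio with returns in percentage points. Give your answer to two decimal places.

Treynor = (Rp − Rf) / β = (13.5% − 1.5%) / 0.36 = 12.00 / 0.36 = 33.3333

33.33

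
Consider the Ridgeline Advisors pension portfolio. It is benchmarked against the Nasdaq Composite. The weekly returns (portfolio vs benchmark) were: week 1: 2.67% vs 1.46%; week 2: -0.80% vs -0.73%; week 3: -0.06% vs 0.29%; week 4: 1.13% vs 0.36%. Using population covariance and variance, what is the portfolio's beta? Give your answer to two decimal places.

r̄p = 0.7350%,  r̄m = 0.3450%
Cov = Σ(rp − r̄p)(rm − r̄m) / 4 = 0.9643
Var(rm) = Σ(rm − r̄m)² / 4 = 0.6005
β = Cov / Var = 0.9643 / 0.6005 = 1.6058

1.61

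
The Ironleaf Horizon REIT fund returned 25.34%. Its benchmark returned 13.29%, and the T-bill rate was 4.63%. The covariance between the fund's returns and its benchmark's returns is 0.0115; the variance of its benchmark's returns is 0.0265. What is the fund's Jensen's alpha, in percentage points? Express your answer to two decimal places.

16.95

β = Cov / Var = 0.0115 / 0.0265 = 0.4340
E[R] = Rf + β(Rm − Rf) = 4.63% + 0.4340 × (13.29% − 4.63%) = 8.3884%
α = Rp − E[R] = 25.34% − 8.3884% = 16.9516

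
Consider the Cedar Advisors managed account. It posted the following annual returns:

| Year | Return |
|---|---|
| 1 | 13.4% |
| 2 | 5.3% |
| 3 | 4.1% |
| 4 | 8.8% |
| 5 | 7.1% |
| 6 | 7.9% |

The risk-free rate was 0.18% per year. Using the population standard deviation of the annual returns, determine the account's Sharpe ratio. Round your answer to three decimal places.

2.558

Mean return r̄ = 46.60 / 6 = 7.7667%
Population σ = √[Σ(r − r̄)² / 6] = √[52.7933 / 6] = √8.7989 = 2.9663%
Sharpe = (r̄ − rf) / σ = (7.7667 − 0.18) / 2.9663 = 7.5867 / 2.9663 = 2.5576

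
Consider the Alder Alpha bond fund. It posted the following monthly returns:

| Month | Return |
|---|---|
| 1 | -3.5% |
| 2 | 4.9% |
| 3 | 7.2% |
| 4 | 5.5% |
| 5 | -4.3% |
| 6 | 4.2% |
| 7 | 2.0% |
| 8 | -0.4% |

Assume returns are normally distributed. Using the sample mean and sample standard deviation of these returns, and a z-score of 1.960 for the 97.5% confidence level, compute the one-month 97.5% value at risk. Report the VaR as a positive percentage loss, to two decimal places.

6.44

μ = (-3.5 + 4.9 + 7.2 + 5.5 − 4.3 + 4.2 + 2 − 0.4) / 8 = 15.60 / 8 = 1.9500%
Σ(r − μ)² = 128.2200; sample σ = √(128.2200/7) = 4.2799%
VaR = −(μ − z·σ) = −(1.9500 − 1.960 × 4.2799) = −(-6.4386) = 6.4386%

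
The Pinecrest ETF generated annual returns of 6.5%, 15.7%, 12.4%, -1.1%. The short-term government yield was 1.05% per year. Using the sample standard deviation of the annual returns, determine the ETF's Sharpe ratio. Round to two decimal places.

0.99

Mean return r̄ = 33.50 / 4 = 8.3750%
Sample σ = √[Σ(r − r̄)² / 3] = √[163.1475 / 3] = √54.3825 = 7.3744%
Sharpe = (r̄ − rf) / σ = (8.3750 − 1.05) / 7.3744 = 7.3250 / 7.3744 = 0.9933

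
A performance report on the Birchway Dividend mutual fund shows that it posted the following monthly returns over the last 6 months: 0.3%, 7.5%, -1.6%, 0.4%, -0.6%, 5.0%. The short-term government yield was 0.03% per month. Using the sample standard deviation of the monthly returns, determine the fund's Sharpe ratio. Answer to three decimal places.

0.503

r̄ = (0.3 + 7.5 − 1.6 + 0.4 − 0.6 + 5) / 6 = 1.8333%
Sample σ = √[Σ(r − r̄)² / 5] = √[64.2533 / 5] = √12.8507 = 3.5848%
Sharpe = (r̄ − rf) / σ = (1.8333 − 0.03) / 3.5848 = 1.8033 / 3.5848 = 0.5030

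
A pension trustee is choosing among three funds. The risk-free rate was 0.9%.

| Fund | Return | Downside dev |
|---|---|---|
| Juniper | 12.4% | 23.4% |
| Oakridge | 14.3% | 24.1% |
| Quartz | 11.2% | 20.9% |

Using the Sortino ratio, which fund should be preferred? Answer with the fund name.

Oakridge

Juniper: Sortino ratio = (12.4% − 0.9%) / 23.4% = 0.491
Oakridge: Sortino ratio = (14.3% − 0.9%) / 24.1% = 0.556
Quartz: Sortino ratio = (11.2% − 0.9%) / 20.9% = 0.493
Highest: Oakridge (0.556).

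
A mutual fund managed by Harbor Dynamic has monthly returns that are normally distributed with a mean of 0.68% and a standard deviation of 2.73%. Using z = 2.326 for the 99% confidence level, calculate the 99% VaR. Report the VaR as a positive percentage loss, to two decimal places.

5.67

VaR (as % loss) = −(μ − z·σ) = −(0.68% − 2.326 × 2.73%) = −(-5.66998%) = 5.66998%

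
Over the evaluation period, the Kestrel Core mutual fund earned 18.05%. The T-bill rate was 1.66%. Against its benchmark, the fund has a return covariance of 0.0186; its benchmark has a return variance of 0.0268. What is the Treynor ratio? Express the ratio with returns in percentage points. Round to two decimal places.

β = Cov / Var = 0.0186 / 0.0268 = 0.6940
Treynor = (Rp − Rf) / β = (18.05% − 1.66%) / 0.6940 = 16.39 / 0.6940 = 23.6167

23.62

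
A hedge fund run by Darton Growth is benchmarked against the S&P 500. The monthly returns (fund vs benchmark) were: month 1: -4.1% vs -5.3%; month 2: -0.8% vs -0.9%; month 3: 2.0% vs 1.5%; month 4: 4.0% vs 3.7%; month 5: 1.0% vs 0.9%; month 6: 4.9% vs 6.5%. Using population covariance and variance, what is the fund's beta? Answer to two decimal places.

0.81

r̄p = 1.1667%,  r̄m = 1.0667%
Cov = Σ(rp − r̄p)(rm − r̄m) / 6 = 10.9222
Var(rm) = Σ(rm − r̄m)² / 6 = 13.5122
β = Cov / Var = 10.9222 / 13.5122 = 0.8083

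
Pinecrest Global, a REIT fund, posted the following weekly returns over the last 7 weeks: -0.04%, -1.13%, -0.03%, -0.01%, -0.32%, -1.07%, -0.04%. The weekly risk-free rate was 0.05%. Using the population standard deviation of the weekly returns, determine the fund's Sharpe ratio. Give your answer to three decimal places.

r̄ = (-0.04 − 1.13 − 0.03 − 0.01 − 0.32 − 1.07 − 0.04) / 7 = -2.640 / 7 = -0.3771%
Population std dev = √[1.5327 / 7] = 0.4679%
Sharpe = (r̄ − rf) / σ = (-0.3771 − 0.05) / 0.4679 = -0.4271 / 0.4679 = -0.9128

-0.913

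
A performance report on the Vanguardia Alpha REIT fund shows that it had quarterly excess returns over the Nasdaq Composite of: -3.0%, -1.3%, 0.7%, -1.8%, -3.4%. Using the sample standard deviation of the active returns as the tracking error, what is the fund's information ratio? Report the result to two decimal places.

μ = (-3 − 1.3 + 0.7 − 1.8 − 3.4) / 5 = -1.7600%
Sample std dev = √[10.4920 / 4] = 1.6196%
IR = μ / tracking error = -1.7600 / 1.6196 = -1.0867

-1.09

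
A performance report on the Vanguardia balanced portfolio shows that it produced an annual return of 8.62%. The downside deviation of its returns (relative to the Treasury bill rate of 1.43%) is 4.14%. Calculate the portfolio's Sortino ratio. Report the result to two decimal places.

Sortino = (Rp − Rf) / σd = (8.62% − 1.43%) / 4.14% = 7.19% / 4.14% = 1.7367

1.74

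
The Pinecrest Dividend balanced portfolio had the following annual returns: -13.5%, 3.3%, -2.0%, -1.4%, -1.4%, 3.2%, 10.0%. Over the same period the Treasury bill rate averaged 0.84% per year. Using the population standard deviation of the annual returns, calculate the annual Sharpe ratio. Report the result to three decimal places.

r̄ = (-13.5 + 3.3 − 2 − 1.4 − 1.4 + 3.2 + 10) / 7 = -1.80 / 7 = -0.2571%
Σ(r − r̄)² = (-13.5 − (-0.2571))² + (3.3 − (-0.2571))² + (-2 − (-0.2571))² + … = 310.8371
population σ = √(310.8371 / 7) = √44.4053 = 6.6637%
Sharpe = (r̄ − rf) / σ = (-0.2571 − 0.84) / 6.6637 = -1.0971 / 6.6637 = -0.1646

-0.165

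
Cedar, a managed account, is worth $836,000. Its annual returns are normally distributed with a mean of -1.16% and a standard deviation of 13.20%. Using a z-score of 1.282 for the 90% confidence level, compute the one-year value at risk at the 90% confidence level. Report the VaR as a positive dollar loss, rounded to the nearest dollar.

$151,169

Return at the 90% tail: μ − z·σ = -1.16% − 1.282 × 13.20% = -1.16 − 16.9224 = -18.0824%
VaR = −(-18.0824%) × $836,000 = 18.0824% × $836,000 = $151,169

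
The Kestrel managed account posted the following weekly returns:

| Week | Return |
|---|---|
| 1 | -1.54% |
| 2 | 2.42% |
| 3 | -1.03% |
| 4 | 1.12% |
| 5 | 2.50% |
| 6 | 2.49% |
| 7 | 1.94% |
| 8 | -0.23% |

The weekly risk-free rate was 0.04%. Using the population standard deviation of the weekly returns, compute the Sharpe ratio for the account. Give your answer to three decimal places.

0.589

Mean return r̄ = 7.670 / 8 = 0.9588%
Σ(r − r̄)² = 19.4563; population σ = √(19.4563/8) = 1.5595%
Sharpe = (r̄ − rf) / σ = (0.9588 − 0.04) / 1.5595 = 0.9188 / 1.5595 = 0.5892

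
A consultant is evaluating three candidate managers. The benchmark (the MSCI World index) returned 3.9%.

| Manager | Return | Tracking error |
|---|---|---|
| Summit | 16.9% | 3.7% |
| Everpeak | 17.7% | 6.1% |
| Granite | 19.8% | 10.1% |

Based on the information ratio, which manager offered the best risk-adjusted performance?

Summit: IR = (16.9% − 3.9%) / 3.7% = 3.514
Everpeak: IR = (17.7% − 3.9%) / 6.1% = 2.262
Granite: IR = (19.8% − 3.9%) / 10.1% = 1.574
Highest: Summit (3.514).

Summit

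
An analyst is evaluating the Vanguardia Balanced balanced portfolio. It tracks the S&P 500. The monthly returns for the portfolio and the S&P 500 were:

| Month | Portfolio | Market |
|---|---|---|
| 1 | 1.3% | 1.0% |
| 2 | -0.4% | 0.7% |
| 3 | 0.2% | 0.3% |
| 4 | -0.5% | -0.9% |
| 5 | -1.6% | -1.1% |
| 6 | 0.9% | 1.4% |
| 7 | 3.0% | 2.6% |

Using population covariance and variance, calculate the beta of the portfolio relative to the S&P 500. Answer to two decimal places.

1.07

r̄p = 0.4143%,  r̄m = 0.5714%
Cov = Σ(rp − r̄p)(rm − r̄m) / 7 = 1.5276
Var(rm) = Σ(rm − r̄m)² / 7 = 1.4335
β = Cov / Var = 1.5276 / 1.4335 = 1.0656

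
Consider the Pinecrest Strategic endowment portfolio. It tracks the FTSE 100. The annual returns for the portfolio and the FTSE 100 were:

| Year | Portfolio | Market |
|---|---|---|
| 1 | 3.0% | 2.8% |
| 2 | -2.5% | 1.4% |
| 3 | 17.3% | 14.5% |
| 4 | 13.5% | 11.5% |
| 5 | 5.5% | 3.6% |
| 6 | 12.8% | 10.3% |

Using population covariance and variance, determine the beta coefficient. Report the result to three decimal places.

1.346

r̄p = 8.2667%,  r̄m = 7.3500%
Cov = Σ(rp − r̄p)(rm − r̄m) / 6 = 33.0133
Var(rm) = Σ(rm − r̄m)² / 6 = 24.5358
β = Cov / Var = 33.0133 / 24.5358 = 1.3455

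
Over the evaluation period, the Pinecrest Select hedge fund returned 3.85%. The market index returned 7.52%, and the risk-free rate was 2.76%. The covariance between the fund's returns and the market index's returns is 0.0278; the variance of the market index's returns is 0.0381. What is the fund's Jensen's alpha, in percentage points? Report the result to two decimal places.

-2.38

β = Cov / Var = 0.0278 / 0.0381 = 0.7297
E[R] = Rf + β(Rm − Rf) = 2.76% + 0.7297 × (7.52% − 2.76%) = 6.2334%
α = Rp − E[R] = 3.85% − 6.2334% = -2.3834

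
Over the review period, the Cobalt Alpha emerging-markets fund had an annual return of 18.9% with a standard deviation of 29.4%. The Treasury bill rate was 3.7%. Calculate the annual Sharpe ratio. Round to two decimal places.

Sharpe = (Rp − Rf) / σp = (18.9% − 3.7%) / 29.4% = 15.20% / 29.4% = 0.5170

0.52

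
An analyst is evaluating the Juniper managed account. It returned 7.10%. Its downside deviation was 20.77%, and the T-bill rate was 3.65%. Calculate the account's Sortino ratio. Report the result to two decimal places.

Sortino = (Rp − Rf) / σd = (7.10% − 3.65%) / 20.77% = 3.45% / 20.77% = 0.1661

0.17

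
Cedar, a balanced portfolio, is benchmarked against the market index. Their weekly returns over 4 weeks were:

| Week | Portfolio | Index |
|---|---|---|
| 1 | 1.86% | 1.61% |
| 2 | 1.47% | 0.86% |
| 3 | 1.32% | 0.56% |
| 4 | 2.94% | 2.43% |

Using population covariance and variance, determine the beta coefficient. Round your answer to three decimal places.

r̄p = 1.8975%,  r̄m = 1.3650%
Cov = Σ(rp − r̄p)(rm − r̄m) / 4 = 0.4455
Var(rm) = Σ(rm − r̄m)² / 4 = 0.5243
β = Cov / Var = 0.4455 / 0.5243 = 0.8497

0.850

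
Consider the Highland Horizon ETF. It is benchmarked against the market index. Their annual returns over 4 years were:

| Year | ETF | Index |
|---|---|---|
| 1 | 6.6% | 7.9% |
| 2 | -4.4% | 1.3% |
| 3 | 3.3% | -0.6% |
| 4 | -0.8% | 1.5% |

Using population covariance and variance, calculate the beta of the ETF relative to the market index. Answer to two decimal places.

r̄p = 1.1750%,  r̄m = 2.5250%
Cov = Σ(rp − r̄p)(rm − r̄m) / 4 = 7.8431
Var(rm) = Σ(rm − r̄m)² / 4 = 10.3019
β = Cov / Var = 7.8431 / 10.3019 = 0.7613

0.76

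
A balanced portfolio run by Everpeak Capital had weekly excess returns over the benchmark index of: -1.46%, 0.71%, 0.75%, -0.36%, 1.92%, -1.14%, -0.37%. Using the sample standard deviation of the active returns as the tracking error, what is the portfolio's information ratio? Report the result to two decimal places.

Mean return r̄ = 0.050 / 7 = 0.0071%
Sample σ = √[Σ(r − r̄)² / 6] = √[8.4503 / 6] = √1.4084 = 1.1868%
IR = r̄ / tracking error = 0.0071 / 1.1868 = 0.0060

0.01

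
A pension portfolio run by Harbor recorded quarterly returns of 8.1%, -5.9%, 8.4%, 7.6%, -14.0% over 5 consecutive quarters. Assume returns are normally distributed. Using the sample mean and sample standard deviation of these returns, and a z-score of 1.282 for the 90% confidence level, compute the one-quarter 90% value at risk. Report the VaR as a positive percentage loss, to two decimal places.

μ = (8.1 − 5.9 + 8.4 + 7.6 − 14) / 5 = 4.20 / 5 = 0.8400%
Σ(r − μ)² = 421.2120; sample σ = √(421.2120/4) = 10.2617%
VaR = −(μ − z·σ) = −(0.8400 − 1.282 × 10.2617) = −(-12.3155) = 12.3155%

12.32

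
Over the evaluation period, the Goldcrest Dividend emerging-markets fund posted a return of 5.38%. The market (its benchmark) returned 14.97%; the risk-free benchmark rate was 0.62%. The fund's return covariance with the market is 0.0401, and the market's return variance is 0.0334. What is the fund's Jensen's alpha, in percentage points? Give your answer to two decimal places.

-12.47

β = Cov / Var = 0.0401 / 0.0334 = 1.2006
E[R] = Rf + β(Rm − Rf) = 0.62% + 1.2006 × (14.97% − 0.62%) = 17.8486%
α = Rp − E[R] = 5.38% − 17.8486% = -12.4686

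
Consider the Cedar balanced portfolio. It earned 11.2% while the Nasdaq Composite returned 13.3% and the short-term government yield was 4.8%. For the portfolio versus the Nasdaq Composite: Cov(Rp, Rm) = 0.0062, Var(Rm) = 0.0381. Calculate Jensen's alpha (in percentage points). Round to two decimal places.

β = Cov / Var = 0.0062 / 0.0381 = 0.1627
E[R] = Rf + β(Rm − Rf) = 4.8% + 0.1627 × (13.3% − 4.8%) = 6.1830%
α = Rp − E[R] = 11.2% − 6.1830% = 5.0170

5.02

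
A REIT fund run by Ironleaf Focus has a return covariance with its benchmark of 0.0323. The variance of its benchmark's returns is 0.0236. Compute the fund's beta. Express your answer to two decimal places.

β = Cov(Rp, Rm) / Var(Rm) = 0.0323 / 0.0236 = 1.3686

1.37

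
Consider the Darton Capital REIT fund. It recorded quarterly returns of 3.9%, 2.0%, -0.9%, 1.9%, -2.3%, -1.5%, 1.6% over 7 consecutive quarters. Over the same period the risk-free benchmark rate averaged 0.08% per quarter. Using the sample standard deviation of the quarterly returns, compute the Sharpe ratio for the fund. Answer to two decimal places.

r̄ = (3.9 + 2 − 0.9 + 1.9 − 2.3 − 1.5 + 1.6) / 7 = 4.70 / 7 = 0.6714%
Σ(r − r̄)² = (3.9 − 0.6714)² + (2 − 0.6714)² + (-0.9 − 0.6714)² + … = 30.5743
sample σ = √(30.5743 / 6) = √5.0957 = 2.2574%
Sharpe = (r̄ − rf) / σ = (0.6714 − 0.08) / 2.2574 = 0.5914 / 2.2574 = 0.2620

0.26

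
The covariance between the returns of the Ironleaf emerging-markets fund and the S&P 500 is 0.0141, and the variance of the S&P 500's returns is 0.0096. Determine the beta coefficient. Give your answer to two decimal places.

1.47

β = Cov(Rp, Rm) / Var(Rm) = 0.0141 / 0.0096 = 1.4688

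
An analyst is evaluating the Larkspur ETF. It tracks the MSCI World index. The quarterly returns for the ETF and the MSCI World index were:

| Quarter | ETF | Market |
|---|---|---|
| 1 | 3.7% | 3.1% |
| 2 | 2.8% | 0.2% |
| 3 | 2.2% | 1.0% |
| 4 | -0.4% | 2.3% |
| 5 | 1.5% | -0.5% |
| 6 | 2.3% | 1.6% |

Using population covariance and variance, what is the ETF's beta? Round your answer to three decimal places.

0.080

r̄p = 2.0167%,  r̄m = 1.2833%
Cov = Σ(rp − r̄p)(rm − r̄m) / 6 = 0.1186
Var(rm) = Σ(rm − r̄m)² / 6 = 1.4781
β = Cov / Var = 0.1186 / 1.4781 = 0.0802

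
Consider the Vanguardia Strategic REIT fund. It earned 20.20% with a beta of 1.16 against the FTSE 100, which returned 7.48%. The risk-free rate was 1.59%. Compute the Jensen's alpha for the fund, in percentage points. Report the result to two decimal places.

11.78

CAPM expected return = Rf + β(Rm − Rf) = 1.59% + 1.16 × (7.48% − 1.59%) = 1.59 + 1.16 × 5.89 = 8.4224%
Jensen's α = Rp − E[R] = 20.20% − 8.4224% = 11.7776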